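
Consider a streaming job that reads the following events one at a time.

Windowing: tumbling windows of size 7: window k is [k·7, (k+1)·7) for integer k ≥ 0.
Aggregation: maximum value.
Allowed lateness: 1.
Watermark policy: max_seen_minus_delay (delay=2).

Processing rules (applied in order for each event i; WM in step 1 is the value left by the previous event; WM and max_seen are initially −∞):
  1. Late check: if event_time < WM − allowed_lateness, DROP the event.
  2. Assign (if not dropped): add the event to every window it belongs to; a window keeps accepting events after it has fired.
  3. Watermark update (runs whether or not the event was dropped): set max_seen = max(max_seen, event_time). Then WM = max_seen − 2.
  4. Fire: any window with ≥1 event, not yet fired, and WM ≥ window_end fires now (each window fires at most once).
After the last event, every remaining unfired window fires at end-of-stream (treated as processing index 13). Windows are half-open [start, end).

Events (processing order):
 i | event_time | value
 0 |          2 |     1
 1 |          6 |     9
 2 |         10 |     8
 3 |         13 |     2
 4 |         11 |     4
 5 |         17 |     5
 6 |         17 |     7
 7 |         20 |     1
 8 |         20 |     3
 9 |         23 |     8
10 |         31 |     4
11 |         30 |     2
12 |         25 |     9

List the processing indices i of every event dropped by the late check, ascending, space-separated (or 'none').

i=0 t=2 v=1: → [0,7); WM=0
i=1 t=6 v=9: → [0,7); WM=4
i=2 t=10 v=8: → [7,14); WM=8; [0,7) fires=9
i=3 t=13 v=2: → [7,14); WM=11
i=4 t=11 v=4: → [7,14); WM=11
i=5 t=17 v=5: → [14,21); WM=15; [7,14) fires=8
i=6 t=17 v=7: → [14,21); WM=15
i=7 t=20 v=1: → [14,21); WM=18
i=8 t=20 v=3: → [14,21); WM=18
i=9 t=23 v=8: → [21,28); WM=21; [14,21) fires=7
i=10 t=31 v=4: → [28,35); WM=29; [21,28) fires=8
i=11 t=30 v=2: → [28,35); WM=29
i=12 t=25 v=9: DROP (t<29-1); WM=29

12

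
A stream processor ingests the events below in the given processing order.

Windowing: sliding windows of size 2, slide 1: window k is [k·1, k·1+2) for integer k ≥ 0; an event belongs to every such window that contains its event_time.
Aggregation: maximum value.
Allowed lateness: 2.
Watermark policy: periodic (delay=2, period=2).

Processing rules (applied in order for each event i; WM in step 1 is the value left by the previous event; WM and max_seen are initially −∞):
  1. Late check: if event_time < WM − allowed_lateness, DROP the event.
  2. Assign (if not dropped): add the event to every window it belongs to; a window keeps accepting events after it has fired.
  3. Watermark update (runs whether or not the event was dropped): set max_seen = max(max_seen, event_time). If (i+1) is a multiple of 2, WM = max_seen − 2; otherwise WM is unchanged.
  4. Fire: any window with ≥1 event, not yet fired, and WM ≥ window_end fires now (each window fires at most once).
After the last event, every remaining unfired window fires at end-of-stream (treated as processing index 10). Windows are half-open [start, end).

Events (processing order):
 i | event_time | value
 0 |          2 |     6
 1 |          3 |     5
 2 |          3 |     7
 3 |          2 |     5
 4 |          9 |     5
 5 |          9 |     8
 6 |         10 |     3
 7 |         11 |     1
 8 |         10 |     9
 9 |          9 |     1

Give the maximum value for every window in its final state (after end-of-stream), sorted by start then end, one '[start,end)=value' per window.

[1,3)=6 [2,4)=7 [3,5)=7 [8,10)=8 [9,11)=9 [10,12)=9 [11,13)=1

i=0 t=2 v=6: → [2,4),[1,3); WM=−∞
i=1 t=3 v=5: → [3,5),[2,4); WM=1
i=2 t=3 v=7: → [3,5),[2,4); WM=1
i=3 t=2 v=5: → [2,4),[1,3); WM=1
i=4 t=9 v=5: → [9,11),[8,10); WM=1
i=5 t=9 v=8: → [9,11),[8,10); WM=7; [1,3) fires=6 [2,4) fires=7 [3,5) fires=7
i=6 t=10 v=3: → [10,12),[9,11); WM=7
i=7 t=11 v=1: → [11,13),[10,12); WM=9
i=8 t=10 v=9: → [10,12),[9,11); WM=9
i=9 t=9 v=1: → [9,11),[8,10); WM=9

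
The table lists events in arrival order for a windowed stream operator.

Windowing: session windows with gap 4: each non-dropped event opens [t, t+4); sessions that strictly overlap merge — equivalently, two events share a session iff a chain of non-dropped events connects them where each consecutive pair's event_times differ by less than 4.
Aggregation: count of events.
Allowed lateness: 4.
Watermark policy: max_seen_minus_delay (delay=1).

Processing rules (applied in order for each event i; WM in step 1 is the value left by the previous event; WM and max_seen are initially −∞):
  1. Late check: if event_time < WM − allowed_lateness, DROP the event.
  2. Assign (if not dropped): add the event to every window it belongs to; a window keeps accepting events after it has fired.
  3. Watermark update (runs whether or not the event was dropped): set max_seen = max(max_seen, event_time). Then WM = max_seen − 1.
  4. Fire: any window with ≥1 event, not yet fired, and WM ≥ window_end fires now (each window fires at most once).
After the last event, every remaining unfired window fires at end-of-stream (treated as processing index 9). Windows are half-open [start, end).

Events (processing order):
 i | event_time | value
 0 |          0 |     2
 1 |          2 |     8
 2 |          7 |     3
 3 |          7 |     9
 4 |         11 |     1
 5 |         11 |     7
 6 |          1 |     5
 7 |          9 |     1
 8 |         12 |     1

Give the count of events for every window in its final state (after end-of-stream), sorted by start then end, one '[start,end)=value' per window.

i=0 t=0 v=2: → [0,4); WM=-1
i=1 t=2 v=8: → [0,6); WM=1
i=2 t=7 v=3: → [7,11); WM=6
i=3 t=7 v=9: → [7,11); WM=6
i=4 t=11 v=1: → [11,15); WM=10
i=5 t=11 v=7: → [11,15); WM=10
i=6 t=1 v=5: DROP (t<10-4); WM=10
i=7 t=9 v=1: → [7,15); WM=10
i=8 t=12 v=1: → [7,16); WM=11

[0,6)=2 [7,16)=6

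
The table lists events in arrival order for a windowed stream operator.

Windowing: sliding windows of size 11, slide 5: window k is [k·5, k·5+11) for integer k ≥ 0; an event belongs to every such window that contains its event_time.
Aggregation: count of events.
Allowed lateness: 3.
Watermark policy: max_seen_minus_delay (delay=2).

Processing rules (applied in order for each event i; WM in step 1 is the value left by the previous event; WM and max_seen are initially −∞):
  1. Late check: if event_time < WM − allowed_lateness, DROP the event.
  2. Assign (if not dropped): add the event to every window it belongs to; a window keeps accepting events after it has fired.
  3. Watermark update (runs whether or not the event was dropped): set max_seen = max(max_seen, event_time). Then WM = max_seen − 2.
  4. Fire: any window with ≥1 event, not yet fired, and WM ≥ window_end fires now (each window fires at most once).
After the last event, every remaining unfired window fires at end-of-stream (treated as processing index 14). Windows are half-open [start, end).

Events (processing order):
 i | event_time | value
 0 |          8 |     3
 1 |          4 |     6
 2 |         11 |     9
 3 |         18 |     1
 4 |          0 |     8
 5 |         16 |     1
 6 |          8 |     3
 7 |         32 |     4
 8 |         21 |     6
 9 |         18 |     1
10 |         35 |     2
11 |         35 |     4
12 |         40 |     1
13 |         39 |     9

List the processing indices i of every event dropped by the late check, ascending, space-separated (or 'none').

4 6 8 9

i=0 t=8 v=3: → [5,16),[0,11); WM=6
i=1 t=4 v=6: → [0,11); WM=6
i=2 t=11 v=9: → [10,21),[5,16); WM=9
i=3 t=18 v=1: → [15,26),[10,21); WM=16; [0,11) fires=2 [5,16) fires=2
i=4 t=0 v=8: DROP (t<16-3); WM=16
i=5 t=16 v=1: → [15,26),[10,21); WM=16
i=6 t=8 v=3: DROP (t<16-3); WM=16
i=7 t=32 v=4: → [30,41),[25,36); WM=30; [10,21) fires=3 [15,26) fires=2
i=8 t=21 v=6: DROP (t<30-3); WM=30
i=9 t=18 v=1: DROP (t<30-3); WM=30
i=10 t=35 v=2: → [35,46),[30,41),[25,36); WM=33
i=11 t=35 v=4: → [35,46),[30,41),[25,36); WM=33
i=12 t=40 v=1: → [40,51),[35,46),[30,41); WM=38; [25,36) fires=3
i=13 t=39 v=9: → [35,46),[30,41); WM=38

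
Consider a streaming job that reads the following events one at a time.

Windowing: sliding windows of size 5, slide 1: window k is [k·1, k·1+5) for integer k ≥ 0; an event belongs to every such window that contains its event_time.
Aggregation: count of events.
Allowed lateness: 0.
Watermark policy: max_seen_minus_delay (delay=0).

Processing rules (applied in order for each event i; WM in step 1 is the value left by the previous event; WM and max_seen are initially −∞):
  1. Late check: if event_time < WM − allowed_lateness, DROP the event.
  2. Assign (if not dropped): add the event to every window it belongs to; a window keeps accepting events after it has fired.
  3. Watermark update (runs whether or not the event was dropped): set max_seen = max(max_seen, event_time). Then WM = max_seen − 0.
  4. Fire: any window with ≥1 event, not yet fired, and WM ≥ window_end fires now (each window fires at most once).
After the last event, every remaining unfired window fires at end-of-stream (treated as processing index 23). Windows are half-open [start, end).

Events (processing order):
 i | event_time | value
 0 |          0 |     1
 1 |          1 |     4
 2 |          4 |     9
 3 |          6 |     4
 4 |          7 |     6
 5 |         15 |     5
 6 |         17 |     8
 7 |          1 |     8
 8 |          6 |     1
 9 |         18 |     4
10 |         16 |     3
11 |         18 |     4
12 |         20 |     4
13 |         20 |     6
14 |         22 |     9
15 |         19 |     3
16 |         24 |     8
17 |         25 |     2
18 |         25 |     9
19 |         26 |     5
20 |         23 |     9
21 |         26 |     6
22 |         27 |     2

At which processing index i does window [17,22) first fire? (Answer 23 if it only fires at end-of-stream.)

14

i=0 t=0 v=1: → [0,5); WM=0
i=1 t=1 v=4: → [1,6),[0,5); WM=1
i=2 t=4 v=9: → [4,9),[3,8),[2,7),[1,6),[0,5); WM=4
i=3 t=6 v=4: → [6,11),[5,10),[4,9),[3,8),[2,7); WM=6; [0,5) fires=3 [1,6) fires=2
i=4 t=7 v=6: → [7,12),[6,11),[5,10),[4,9),[3,8); WM=7; [2,7) fires=2
i=5 t=15 v=5: → [15,20),[14,19),[13,18),[12,17),[11,16); WM=15; [3,8) fires=3 [4,9) fires=3 [5,10) fires=2 [6,11) fires=2 [7,12) fires=1
i=6 t=17 v=8: → [17,22),[16,21),[15,20),[14,19),[13,18); WM=17; [11,16) fires=1 [12,17) fires=1
i=7 t=1 v=8: DROP (t<17-0); WM=17
i=8 t=6 v=1: DROP (t<17-0); WM=17
i=9 t=18 v=4: → [18,23),[17,22),[16,21),[15,20),[14,19); WM=18; [13,18) fires=2
i=10 t=16 v=3: DROP (t<18-0); WM=18
i=11 t=18 v=4: → [18,23),[17,22),[16,21),[15,20),[14,19); WM=18
i=12 t=20 v=4: → [20,25),[19,24),[18,23),[17,22),[16,21); WM=20; [14,19) fires=4 [15,20) fires=4
i=13 t=20 v=6: → [20,25),[19,24),[18,23),[17,22),[16,21); WM=20
i=14 t=22 v=9: → [22,27),[21,26),[20,25),[19,24),[18,23); WM=22; [16,21) fires=5 [17,22) fires=5
i=15 t=19 v=3: DROP (t<22-0); WM=22
i=16 t=24 v=8: → [24,29),[23,28),[22,27),[21,26),[20,25); WM=24; [18,23) fires=5 [19,24) fires=3
i=17 t=25 v=2: → [25,30),[24,29),[23,28),[22,27),[21,26); WM=25; [20,25) fires=4
i=18 t=25 v=9: → [25,30),[24,29),[23,28),[22,27),[21,26); WM=25
i=19 t=26 v=5: → [26,31),[25,30),[24,29),[23,28),[22,27); WM=26; [21,26) fires=4
i=20 t=23 v=9: DROP (t<26-0); WM=26
i=21 t=26 v=6: → [26,31),[25,30),[24,29),[23,28),[22,27); WM=26
i=22 t=27 v=2: → [27,32),[26,31),[25,30),[24,29),[23,28); WM=27; [22,27) fires=6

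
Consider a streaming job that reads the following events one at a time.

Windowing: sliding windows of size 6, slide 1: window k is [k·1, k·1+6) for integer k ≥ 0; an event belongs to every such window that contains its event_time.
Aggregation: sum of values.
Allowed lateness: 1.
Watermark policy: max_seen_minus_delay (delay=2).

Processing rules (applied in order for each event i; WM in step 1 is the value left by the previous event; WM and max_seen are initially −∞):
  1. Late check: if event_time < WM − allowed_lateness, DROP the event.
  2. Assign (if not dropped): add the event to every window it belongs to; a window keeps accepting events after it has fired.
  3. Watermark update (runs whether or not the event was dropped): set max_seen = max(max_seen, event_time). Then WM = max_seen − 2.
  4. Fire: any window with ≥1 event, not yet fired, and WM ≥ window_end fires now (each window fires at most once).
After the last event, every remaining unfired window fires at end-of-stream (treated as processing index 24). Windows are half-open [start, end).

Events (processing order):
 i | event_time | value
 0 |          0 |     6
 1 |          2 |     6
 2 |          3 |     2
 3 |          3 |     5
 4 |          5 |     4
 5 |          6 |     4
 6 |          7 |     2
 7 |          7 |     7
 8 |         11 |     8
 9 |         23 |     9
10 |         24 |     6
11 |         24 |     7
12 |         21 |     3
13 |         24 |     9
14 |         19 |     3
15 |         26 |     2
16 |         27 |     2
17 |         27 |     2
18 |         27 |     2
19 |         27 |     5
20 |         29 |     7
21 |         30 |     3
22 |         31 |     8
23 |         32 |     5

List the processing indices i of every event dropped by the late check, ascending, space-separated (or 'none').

i=0 t=0 v=6: → [0,6); WM=-2
i=1 t=2 v=6: → [2,8),[1,7),[0,6); WM=0
i=2 t=3 v=2: → [3,9),[2,8),[1,7),[0,6); WM=1
i=3 t=3 v=5: → [3,9),[2,8),[1,7),[0,6); WM=1
i=4 t=5 v=4: → [5,11),[4,10),[3,9),[2,8),[1,7),[0,6); WM=3
i=5 t=6 v=4: → [6,12),[5,11),[4,10),[3,9),[2,8),[1,7); WM=4
i=6 t=7 v=2: → [7,13),[6,12),[5,11),[4,10),[3,9),[2,8); WM=5
i=7 t=7 v=7: → [7,13),[6,12),[5,11),[4,10),[3,9),[2,8); WM=5
i=8 t=11 v=8: → [11,17),[10,16),[9,15),[8,14),[7,13),[6,12); WM=9; [0,6) fires=23 [1,7) fires=21 [2,8) fires=30 [3,9) fires=24
i=9 t=23 v=9: → [23,29),[22,28),[21,27),[20,26),[19,25),[18,24); WM=21; [4,10) fires=17 [5,11) fires=17 [6,12) fires=21 [7,13) fires=17 [8,14) fires=8 [9,15) fires=8 [10,16) fires=8 [11,17) fires=8
i=10 t=24 v=6: → [24,30),[23,29),[22,28),[21,27),[20,26),[19,25); WM=22
i=11 t=24 v=7: → [24,30),[23,29),[22,28),[21,27),[20,26),[19,25); WM=22
i=12 t=21 v=3: → [21,27),[20,26),[19,25),[18,24),[17,23),[16,22); WM=22; [16,22) fires=3
i=13 t=24 v=9: → [24,30),[23,29),[22,28),[21,27),[20,26),[19,25); WM=22
i=14 t=19 v=3: DROP (t<22-1); WM=22
i=15 t=26 v=2: → [26,32),[25,31),[24,30),[23,29),[22,28),[21,27); WM=24; [17,23) fires=3 [18,24) fires=12
i=16 t=27 v=2: → [27,33),[26,32),[25,31),[24,30),[23,29),[22,28); WM=25; [19,25) fires=34
i=17 t=27 v=2: → [27,33),[26,32),[25,31),[24,30),[23,29),[22,28); WM=25
i=18 t=27 v=2: → [27,33),[26,32),[25,31),[24,30),[23,29),[22,28); WM=25
i=19 t=27 v=5: → [27,33),[26,32),[25,31),[24,30),[23,29),[22,28); WM=25
i=20 t=29 v=7: → [29,35),[28,34),[27,33),[26,32),[25,31),[24,30); WM=27; [20,26) fires=34 [21,27) fires=36
i=21 t=30 v=3: → [30,36),[29,35),[28,34),[27,33),[26,32),[25,31); WM=28; [22,28) fires=44
i=22 t=31 v=8: → [31,37),[30,36),[29,35),[28,34),[27,33),[26,32); WM=29; [23,29) fires=44
i=23 t=32 v=5: → [32,38),[31,37),[30,36),[29,35),[28,34),[27,33); WM=30; [24,30) fires=42

14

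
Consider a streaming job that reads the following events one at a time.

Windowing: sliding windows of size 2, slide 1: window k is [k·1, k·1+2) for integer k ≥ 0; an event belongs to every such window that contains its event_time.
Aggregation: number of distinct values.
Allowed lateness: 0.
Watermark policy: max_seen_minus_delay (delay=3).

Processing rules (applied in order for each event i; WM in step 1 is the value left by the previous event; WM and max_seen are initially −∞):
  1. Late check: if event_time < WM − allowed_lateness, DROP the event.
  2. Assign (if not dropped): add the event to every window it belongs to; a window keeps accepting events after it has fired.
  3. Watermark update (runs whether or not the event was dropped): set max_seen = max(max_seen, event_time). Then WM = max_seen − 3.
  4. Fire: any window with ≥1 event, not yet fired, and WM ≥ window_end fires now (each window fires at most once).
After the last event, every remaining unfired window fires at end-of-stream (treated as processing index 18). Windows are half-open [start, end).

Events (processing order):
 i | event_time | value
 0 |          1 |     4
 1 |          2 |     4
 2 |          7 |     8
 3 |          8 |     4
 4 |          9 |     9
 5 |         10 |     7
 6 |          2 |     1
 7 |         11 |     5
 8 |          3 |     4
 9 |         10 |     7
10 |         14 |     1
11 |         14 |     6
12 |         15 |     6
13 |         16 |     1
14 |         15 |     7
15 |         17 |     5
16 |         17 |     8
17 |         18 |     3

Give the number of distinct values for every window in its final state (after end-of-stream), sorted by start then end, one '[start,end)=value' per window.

i=0 t=1 v=4: → [1,3),[0,2); WM=-2
i=1 t=2 v=4: → [2,4),[1,3); WM=-1
i=2 t=7 v=8: → [7,9),[6,8); WM=4; [0,2) fires=1 [1,3) fires=1 [2,4) fires=1
i=3 t=8 v=4: → [8,10),[7,9); WM=5
i=4 t=9 v=9: → [9,11),[8,10); WM=6
i=5 t=10 v=7: → [10,12),[9,11); WM=7
i=6 t=2 v=1: DROP (t<7-0); WM=7
i=7 t=11 v=5: → [11,13),[10,12); WM=8; [6,8) fires=1
i=8 t=3 v=4: DROP (t<8-0); WM=8
i=9 t=10 v=7: → [10,12),[9,11); WM=8
i=10 t=14 v=1: → [14,16),[13,15); WM=11; [7,9) fires=2 [8,10) fires=2 [9,11) fires=2
i=11 t=14 v=6: → [14,16),[13,15); WM=11
i=12 t=15 v=6: → [15,17),[14,16); WM=12; [10,12) fires=2
i=13 t=16 v=1: → [16,18),[15,17); WM=13; [11,13) fires=1
i=14 t=15 v=7: → [15,17),[14,16); WM=13
i=15 t=17 v=5: → [17,19),[16,18); WM=14
i=16 t=17 v=8: → [17,19),[16,18); WM=14
i=17 t=18 v=3: → [18,20),[17,19); WM=15; [13,15) fires=2

[0,2)=1 [1,3)=1 [2,4)=1 [6,8)=1 [7,9)=2 [8,10)=2 [9,11)=2 [10,12)=2 [11,13)=1 [13,15)=2 [14,16)=3 [15,17)=3 [16,18)=3 [17,19)=3 [18,20)=1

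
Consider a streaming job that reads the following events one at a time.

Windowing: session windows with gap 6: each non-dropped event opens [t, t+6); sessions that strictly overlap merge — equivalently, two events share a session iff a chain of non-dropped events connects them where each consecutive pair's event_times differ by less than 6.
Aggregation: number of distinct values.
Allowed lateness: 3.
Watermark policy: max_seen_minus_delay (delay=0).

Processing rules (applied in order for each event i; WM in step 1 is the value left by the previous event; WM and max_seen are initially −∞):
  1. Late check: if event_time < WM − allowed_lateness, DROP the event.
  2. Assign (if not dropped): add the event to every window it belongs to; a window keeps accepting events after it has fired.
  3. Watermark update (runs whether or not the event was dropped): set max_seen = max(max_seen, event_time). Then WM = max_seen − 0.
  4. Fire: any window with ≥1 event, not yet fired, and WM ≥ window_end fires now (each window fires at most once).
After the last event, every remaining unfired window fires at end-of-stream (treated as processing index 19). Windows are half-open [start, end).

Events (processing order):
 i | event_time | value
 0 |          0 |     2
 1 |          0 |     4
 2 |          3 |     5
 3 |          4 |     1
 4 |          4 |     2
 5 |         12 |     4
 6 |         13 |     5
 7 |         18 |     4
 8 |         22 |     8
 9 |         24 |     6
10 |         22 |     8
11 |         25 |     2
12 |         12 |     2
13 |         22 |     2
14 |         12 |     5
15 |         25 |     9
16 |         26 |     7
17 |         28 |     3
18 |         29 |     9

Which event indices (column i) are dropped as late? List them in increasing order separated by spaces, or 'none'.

12 14

i=0 t=0 v=2: → [0,6); WM=0
i=1 t=0 v=4: → [0,6); WM=0
i=2 t=3 v=5: → [0,9); WM=3
i=3 t=4 v=1: → [0,10); WM=4
i=4 t=4 v=2: → [0,10); WM=4
i=5 t=12 v=4: → [12,18); WM=12
i=6 t=13 v=5: → [12,19); WM=13
i=7 t=18 v=4: → [12,24); WM=18
i=8 t=22 v=8: → [12,28); WM=22
i=9 t=24 v=6: → [12,30); WM=24
i=10 t=22 v=8: → [12,30); WM=24
i=11 t=25 v=2: → [12,31); WM=25
i=12 t=12 v=2: DROP (t<25-3); WM=25
i=13 t=22 v=2: → [12,31); WM=25
i=14 t=12 v=5: DROP (t<25-3); WM=25
i=15 t=25 v=9: → [12,31); WM=25
i=16 t=26 v=7: → [12,32); WM=26
i=17 t=28 v=3: → [12,34); WM=28
i=18 t=29 v=9: → [12,35); WM=29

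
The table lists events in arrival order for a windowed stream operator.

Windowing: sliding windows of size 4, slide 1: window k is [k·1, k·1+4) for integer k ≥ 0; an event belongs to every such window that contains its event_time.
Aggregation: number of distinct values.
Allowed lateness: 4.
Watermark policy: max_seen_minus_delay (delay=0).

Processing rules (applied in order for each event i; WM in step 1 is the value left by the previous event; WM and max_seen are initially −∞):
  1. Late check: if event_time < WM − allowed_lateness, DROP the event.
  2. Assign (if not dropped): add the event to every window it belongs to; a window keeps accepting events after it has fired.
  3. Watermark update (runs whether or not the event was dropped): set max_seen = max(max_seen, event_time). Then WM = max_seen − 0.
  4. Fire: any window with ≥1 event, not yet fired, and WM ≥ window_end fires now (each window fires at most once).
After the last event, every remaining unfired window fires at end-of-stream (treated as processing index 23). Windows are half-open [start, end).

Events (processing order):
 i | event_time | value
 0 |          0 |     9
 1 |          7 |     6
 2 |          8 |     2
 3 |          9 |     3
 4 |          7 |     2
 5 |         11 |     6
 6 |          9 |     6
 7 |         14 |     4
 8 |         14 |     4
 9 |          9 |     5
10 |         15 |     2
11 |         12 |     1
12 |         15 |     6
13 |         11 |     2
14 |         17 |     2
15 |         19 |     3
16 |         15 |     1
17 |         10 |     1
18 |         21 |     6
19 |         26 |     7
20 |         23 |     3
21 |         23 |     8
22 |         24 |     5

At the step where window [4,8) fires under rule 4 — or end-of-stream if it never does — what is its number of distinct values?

i=0 t=0 v=9: → [0,4); WM=0
i=1 t=7 v=6: → [7,11),[6,10),[5,9),[4,8); WM=7; [0,4) fires=1
i=2 t=8 v=2: → [8,12),[7,11),[6,10),[5,9); WM=8; [4,8) fires=1
i=3 t=9 v=3: → [9,13),[8,12),[7,11),[6,10); WM=9; [5,9) fires=2
i=4 t=7 v=2: → [7,11),[6,10),[5,9),[4,8); WM=9
i=5 t=11 v=6: → [11,15),[10,14),[9,13),[8,12); WM=11; [6,10) fires=3 [7,11) fires=3
i=6 t=9 v=6: → [9,13),[8,12),[7,11),[6,10); WM=11
i=7 t=14 v=4: → [14,18),[13,17),[12,16),[11,15); WM=14; [8,12) fires=3 [9,13) fires=2 [10,14) fires=1
i=8 t=14 v=4: → [14,18),[13,17),[12,16),[11,15); WM=14
i=9 t=9 v=5: DROP (t<14-4); WM=14
i=10 t=15 v=2: → [15,19),[14,18),[13,17),[12,16); WM=15; [11,15) fires=2
i=11 t=12 v=1: → [12,16),[11,15),[10,14),[9,13); WM=15
i=12 t=15 v=6: → [15,19),[14,18),[13,17),[12,16); WM=15
i=13 t=11 v=2: → [11,15),[10,14),[9,13),[8,12); WM=15
i=14 t=17 v=2: → [17,21),[16,20),[15,19),[14,18); WM=17; [12,16) fires=4 [13,17) fires=3
i=15 t=19 v=3: → [19,23),[18,22),[17,21),[16,20); WM=19; [14,18) fires=3 [15,19) fires=2
i=16 t=15 v=1: → [15,19),[14,18),[13,17),[12,16); WM=19
i=17 t=10 v=1: DROP (t<19-4); WM=19
i=18 t=21 v=6: → [21,25),[20,24),[19,23),[18,22); WM=21; [16,20) fires=2 [17,21) fires=2
i=19 t=26 v=7: → [26,30),[25,29),[24,28),[23,27); WM=26; [18,22) fires=2 [19,23) fires=2 [20,24) fires=1 [21,25) fires=1
i=20 t=23 v=3: → [23,27),[22,26),[21,25),[20,24); WM=26; [22,26) fires=1
i=21 t=23 v=8: → [23,27),[22,26),[21,25),[20,24); WM=26
i=22 t=24 v=5: → [24,28),[23,27),[22,26),[21,25); WM=26

1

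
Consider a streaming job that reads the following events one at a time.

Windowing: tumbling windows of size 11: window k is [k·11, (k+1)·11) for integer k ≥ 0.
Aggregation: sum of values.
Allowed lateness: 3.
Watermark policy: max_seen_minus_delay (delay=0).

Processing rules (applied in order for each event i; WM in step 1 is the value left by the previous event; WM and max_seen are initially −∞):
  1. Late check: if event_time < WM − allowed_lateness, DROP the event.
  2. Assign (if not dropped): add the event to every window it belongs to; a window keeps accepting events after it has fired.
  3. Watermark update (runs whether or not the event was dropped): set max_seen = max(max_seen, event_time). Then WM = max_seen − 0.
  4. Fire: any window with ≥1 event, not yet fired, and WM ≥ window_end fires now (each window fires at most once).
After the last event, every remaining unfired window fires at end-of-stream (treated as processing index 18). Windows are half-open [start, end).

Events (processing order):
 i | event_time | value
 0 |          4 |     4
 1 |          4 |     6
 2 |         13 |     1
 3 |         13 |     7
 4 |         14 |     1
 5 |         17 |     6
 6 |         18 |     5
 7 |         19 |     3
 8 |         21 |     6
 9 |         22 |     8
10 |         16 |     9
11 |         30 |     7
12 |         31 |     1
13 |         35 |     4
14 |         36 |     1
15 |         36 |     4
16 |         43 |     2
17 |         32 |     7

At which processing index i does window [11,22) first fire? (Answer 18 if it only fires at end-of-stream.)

9

i=0 t=4 v=4: → [0,11); WM=4
i=1 t=4 v=6: → [0,11); WM=4
i=2 t=13 v=1: → [11,22); WM=13; [0,11) fires=10
i=3 t=13 v=7: → [11,22); WM=13
i=4 t=14 v=1: → [11,22); WM=14
i=5 t=17 v=6: → [11,22); WM=17
i=6 t=18 v=5: → [11,22); WM=18
i=7 t=19 v=3: → [11,22); WM=19
i=8 t=21 v=6: → [11,22); WM=21
i=9 t=22 v=8: → [22,33); WM=22; [11,22) fires=29
i=10 t=16 v=9: DROP (t<22-3); WM=22
i=11 t=30 v=7: → [22,33); WM=30
i=12 t=31 v=1: → [22,33); WM=31
i=13 t=35 v=4: → [33,44); WM=35; [22,33) fires=16
i=14 t=36 v=1: → [33,44); WM=36
i=15 t=36 v=4: → [33,44); WM=36
i=16 t=43 v=2: → [33,44); WM=43
i=17 t=32 v=7: DROP (t<43-3); WM=43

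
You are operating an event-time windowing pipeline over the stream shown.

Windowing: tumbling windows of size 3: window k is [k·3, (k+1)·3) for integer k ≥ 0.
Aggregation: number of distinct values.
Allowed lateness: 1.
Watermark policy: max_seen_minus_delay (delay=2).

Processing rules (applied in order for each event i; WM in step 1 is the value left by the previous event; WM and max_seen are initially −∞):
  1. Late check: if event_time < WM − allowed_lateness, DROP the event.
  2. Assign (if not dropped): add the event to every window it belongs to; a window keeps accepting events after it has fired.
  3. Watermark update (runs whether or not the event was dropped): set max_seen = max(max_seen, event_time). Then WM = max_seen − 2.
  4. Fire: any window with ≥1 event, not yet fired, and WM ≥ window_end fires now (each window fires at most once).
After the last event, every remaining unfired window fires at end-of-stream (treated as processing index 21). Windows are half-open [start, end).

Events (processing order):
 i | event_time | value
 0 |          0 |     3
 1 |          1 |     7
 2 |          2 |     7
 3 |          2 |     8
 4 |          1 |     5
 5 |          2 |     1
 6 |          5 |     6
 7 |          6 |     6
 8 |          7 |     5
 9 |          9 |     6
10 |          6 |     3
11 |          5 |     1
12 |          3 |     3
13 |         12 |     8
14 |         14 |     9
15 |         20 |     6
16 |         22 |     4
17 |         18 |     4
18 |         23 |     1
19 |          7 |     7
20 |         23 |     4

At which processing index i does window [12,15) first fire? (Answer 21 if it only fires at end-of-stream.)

15

i=0 t=0 v=3: → [0,3); WM=-2
i=1 t=1 v=7: → [0,3); WM=-1
i=2 t=2 v=7: → [0,3); WM=0
i=3 t=2 v=8: → [0,3); WM=0
i=4 t=1 v=5: → [0,3); WM=0
i=5 t=2 v=1: → [0,3); WM=0
i=6 t=5 v=6: → [3,6); WM=3; [0,3) fires=5
i=7 t=6 v=6: → [6,9); WM=4
i=8 t=7 v=5: → [6,9); WM=5
i=9 t=9 v=6: → [9,12); WM=7; [3,6) fires=1
i=10 t=6 v=3: → [6,9); WM=7
i=11 t=5 v=1: DROP (t<7-1); WM=7
i=12 t=3 v=3: DROP (t<7-1); WM=7
i=13 t=12 v=8: → [12,15); WM=10; [6,9) fires=3
i=14 t=14 v=9: → [12,15); WM=12; [9,12) fires=1
i=15 t=20 v=6: → [18,21); WM=18; [12,15) fires=2
i=16 t=22 v=4: → [21,24); WM=20
i=17 t=18 v=4: DROP (t<20-1); WM=20
i=18 t=23 v=1: → [21,24); WM=21; [18,21) fires=1
i=19 t=7 v=7: DROP (t<21-1); WM=21
i=20 t=23 v=4: → [21,24); WM=21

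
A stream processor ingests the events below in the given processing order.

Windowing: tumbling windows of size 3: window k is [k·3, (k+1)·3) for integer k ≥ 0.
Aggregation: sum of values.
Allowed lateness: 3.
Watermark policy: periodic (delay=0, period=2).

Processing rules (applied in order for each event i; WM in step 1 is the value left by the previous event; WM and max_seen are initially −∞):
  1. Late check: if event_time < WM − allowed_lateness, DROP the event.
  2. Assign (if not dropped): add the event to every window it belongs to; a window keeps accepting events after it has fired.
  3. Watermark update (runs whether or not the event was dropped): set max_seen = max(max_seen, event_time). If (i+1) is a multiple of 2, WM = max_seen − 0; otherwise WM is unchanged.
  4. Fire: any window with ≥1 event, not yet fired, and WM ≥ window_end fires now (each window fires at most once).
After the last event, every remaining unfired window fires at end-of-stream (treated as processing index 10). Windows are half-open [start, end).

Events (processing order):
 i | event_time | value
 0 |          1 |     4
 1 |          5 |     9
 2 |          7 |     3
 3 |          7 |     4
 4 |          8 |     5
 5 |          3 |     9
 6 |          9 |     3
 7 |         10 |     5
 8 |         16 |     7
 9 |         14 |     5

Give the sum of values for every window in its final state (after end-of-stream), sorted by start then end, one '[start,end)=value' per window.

i=0 t=1 v=4: → [0,3); WM=−∞
i=1 t=5 v=9: → [3,6); WM=5; [0,3) fires=4
i=2 t=7 v=3: → [6,9); WM=5
i=3 t=7 v=4: → [6,9); WM=7; [3,6) fires=9
i=4 t=8 v=5: → [6,9); WM=7
i=5 t=3 v=9: DROP (t<7-3); WM=8
i=6 t=9 v=3: → [9,12); WM=8
i=7 t=10 v=5: → [9,12); WM=10; [6,9) fires=12
i=8 t=16 v=7: → [15,18); WM=10
i=9 t=14 v=5: → [12,15); WM=16; [9,12) fires=8 [12,15) fires=5

[0,3)=4 [3,6)=9 [6,9)=12 [9,12)=8 [12,15)=5 [15,18)=7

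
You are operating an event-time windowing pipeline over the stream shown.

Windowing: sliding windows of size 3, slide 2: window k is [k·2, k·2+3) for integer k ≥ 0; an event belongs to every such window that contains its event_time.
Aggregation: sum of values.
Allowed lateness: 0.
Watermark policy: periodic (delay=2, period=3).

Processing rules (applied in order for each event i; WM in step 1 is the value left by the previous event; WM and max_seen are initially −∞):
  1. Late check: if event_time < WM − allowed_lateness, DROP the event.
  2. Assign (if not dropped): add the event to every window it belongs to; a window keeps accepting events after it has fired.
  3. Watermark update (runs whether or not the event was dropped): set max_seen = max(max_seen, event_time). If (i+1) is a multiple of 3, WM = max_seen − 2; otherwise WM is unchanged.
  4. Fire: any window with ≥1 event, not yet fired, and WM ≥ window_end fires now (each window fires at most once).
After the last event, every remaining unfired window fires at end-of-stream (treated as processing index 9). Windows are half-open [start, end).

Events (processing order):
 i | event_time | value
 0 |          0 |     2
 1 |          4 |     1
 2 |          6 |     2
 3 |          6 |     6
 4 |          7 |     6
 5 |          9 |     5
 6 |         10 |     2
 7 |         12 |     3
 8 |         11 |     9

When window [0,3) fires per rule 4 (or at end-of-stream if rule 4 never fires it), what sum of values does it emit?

2

i=0 t=0 v=2: → [0,3); WM=−∞
i=1 t=4 v=1: → [4,7),[2,5); WM=−∞
i=2 t=6 v=2: → [6,9),[4,7); WM=4; [0,3) fires=2
i=3 t=6 v=6: → [6,9),[4,7); WM=4
i=4 t=7 v=6: → [6,9); WM=4
i=5 t=9 v=5: → [8,11); WM=7; [2,5) fires=1 [4,7) fires=9
i=6 t=10 v=2: → [10,13),[8,11); WM=7
i=7 t=12 v=3: → [12,15),[10,13); WM=7
i=8 t=11 v=9: → [10,13); WM=10; [6,9) fires=14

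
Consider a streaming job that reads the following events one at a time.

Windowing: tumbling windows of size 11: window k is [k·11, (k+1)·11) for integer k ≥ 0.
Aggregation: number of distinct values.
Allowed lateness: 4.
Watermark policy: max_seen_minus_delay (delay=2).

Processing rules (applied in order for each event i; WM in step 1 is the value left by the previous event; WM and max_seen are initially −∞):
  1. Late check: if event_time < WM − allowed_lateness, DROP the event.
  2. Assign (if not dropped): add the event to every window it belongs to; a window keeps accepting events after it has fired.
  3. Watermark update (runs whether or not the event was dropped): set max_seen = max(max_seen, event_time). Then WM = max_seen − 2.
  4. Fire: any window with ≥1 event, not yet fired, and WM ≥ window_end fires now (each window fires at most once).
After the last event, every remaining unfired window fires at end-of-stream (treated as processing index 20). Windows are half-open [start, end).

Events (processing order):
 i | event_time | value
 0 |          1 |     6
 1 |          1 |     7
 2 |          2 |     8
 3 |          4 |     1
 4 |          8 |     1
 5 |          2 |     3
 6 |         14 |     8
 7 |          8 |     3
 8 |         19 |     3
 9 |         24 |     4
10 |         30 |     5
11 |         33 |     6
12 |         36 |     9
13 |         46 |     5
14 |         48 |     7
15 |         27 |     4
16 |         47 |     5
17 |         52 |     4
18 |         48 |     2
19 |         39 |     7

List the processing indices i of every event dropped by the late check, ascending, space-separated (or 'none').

15 19

i=0 t=1 v=6: → [0,11); WM=-1
i=1 t=1 v=7: → [0,11); WM=-1
i=2 t=2 v=8: → [0,11); WM=0
i=3 t=4 v=1: → [0,11); WM=2
i=4 t=8 v=1: → [0,11); WM=6
i=5 t=2 v=3: → [0,11); WM=6
i=6 t=14 v=8: → [11,22); WM=12; [0,11) fires=5
i=7 t=8 v=3: → [0,11); WM=12
i=8 t=19 v=3: → [11,22); WM=17
i=9 t=24 v=4: → [22,33); WM=22; [11,22) fires=2
i=10 t=30 v=5: → [22,33); WM=28
i=11 t=33 v=6: → [33,44); WM=31
i=12 t=36 v=9: → [33,44); WM=34; [22,33) fires=2
i=13 t=46 v=5: → [44,55); WM=44; [33,44) fires=2
i=14 t=48 v=7: → [44,55); WM=46
i=15 t=27 v=4: DROP (t<46-4); WM=46
i=16 t=47 v=5: → [44,55); WM=46
i=17 t=52 v=4: → [44,55); WM=50
i=18 t=48 v=2: → [44,55); WM=50
i=19 t=39 v=7: DROP (t<50-4); WM=50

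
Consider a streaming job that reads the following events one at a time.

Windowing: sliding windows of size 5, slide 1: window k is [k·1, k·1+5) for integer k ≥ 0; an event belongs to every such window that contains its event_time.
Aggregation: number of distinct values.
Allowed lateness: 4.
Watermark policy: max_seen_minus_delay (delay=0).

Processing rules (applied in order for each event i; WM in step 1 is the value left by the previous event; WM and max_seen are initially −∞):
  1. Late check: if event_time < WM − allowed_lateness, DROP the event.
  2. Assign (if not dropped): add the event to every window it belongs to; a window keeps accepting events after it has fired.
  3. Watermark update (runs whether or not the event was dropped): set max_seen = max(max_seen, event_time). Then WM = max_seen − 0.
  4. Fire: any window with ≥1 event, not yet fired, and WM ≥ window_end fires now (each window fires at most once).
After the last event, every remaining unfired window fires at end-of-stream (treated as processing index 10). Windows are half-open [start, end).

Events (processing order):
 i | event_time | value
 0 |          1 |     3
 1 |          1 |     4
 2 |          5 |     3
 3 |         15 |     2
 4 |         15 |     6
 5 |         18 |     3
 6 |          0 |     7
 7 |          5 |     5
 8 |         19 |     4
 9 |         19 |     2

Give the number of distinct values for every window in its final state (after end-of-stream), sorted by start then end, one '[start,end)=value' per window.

i=0 t=1 v=3: → [1,6),[0,5); WM=1
i=1 t=1 v=4: → [1,6),[0,5); WM=1
i=2 t=5 v=3: → [5,10),[4,9),[3,8),[2,7),[1,6); WM=5; [0,5) fires=2
i=3 t=15 v=2: → [15,20),[14,19),[13,18),[12,17),[11,16); WM=15; [1,6) fires=2 [2,7) fires=1 [3,8) fires=1 [4,9) fires=1 [5,10) fires=1
i=4 t=15 v=6: → [15,20),[14,19),[13,18),[12,17),[11,16); WM=15
i=5 t=18 v=3: → [18,23),[17,22),[16,21),[15,20),[14,19); WM=18; [11,16) fires=2 [12,17) fires=2 [13,18) fires=2
i=6 t=0 v=7: DROP (t<18-4); WM=18
i=7 t=5 v=5: DROP (t<18-4); WM=18
i=8 t=19 v=4: → [19,24),[18,23),[17,22),[16,21),[15,20); WM=19; [14,19) fires=3
i=9 t=19 v=2: → [19,24),[18,23),[17,22),[16,21),[15,20); WM=19

[0,5)=2 [1,6)=2 [2,7)=1 [3,8)=1 [4,9)=1 [5,10)=1 [11,16)=2 [12,17)=2 [13,18)=2 [14,19)=3 [15,20)=4 [16,21)=3 [17,22)=3 [18,23)=3 [19,24)=2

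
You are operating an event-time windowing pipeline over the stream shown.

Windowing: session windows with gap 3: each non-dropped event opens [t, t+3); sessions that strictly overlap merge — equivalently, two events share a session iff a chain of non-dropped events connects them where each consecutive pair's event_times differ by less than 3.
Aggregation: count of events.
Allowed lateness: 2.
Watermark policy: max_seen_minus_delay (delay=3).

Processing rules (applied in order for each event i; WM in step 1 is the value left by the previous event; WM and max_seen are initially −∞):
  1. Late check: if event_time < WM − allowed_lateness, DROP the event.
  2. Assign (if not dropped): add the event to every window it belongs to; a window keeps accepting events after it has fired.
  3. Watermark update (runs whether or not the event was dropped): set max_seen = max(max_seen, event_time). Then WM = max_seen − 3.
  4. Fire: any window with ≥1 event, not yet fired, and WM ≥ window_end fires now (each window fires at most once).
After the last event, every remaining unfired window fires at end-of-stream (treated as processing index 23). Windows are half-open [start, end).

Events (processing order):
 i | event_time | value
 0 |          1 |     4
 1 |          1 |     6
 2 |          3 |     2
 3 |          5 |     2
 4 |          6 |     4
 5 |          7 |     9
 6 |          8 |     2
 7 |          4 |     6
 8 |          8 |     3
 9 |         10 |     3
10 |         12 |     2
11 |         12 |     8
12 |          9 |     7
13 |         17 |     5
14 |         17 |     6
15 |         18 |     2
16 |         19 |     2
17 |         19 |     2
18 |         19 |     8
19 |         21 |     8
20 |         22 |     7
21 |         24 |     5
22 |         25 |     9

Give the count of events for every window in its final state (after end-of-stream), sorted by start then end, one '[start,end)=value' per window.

[1,15)=13 [17,28)=10

i=0 t=1 v=4: → [1,4); WM=-2
i=1 t=1 v=6: → [1,4); WM=-2
i=2 t=3 v=2: → [1,6); WM=0
i=3 t=5 v=2: → [1,8); WM=2
i=4 t=6 v=4: → [1,9); WM=3
i=5 t=7 v=9: → [1,10); WM=4
i=6 t=8 v=2: → [1,11); WM=5
i=7 t=4 v=6: → [1,11); WM=5
i=8 t=8 v=3: → [1,11); WM=5
i=9 t=10 v=3: → [1,13); WM=7
i=10 t=12 v=2: → [1,15); WM=9
i=11 t=12 v=8: → [1,15); WM=9
i=12 t=9 v=7: → [1,15); WM=9
i=13 t=17 v=5: → [17,20); WM=14
i=14 t=17 v=6: → [17,20); WM=14
i=15 t=18 v=2: → [17,21); WM=15
i=16 t=19 v=2: → [17,22); WM=16
i=17 t=19 v=2: → [17,22); WM=16
i=18 t=19 v=8: → [17,22); WM=16
i=19 t=21 v=8: → [17,24); WM=18
i=20 t=22 v=7: → [17,25); WM=19
i=21 t=24 v=5: → [17,27); WM=21
i=22 t=25 v=9: → [17,28); WM=22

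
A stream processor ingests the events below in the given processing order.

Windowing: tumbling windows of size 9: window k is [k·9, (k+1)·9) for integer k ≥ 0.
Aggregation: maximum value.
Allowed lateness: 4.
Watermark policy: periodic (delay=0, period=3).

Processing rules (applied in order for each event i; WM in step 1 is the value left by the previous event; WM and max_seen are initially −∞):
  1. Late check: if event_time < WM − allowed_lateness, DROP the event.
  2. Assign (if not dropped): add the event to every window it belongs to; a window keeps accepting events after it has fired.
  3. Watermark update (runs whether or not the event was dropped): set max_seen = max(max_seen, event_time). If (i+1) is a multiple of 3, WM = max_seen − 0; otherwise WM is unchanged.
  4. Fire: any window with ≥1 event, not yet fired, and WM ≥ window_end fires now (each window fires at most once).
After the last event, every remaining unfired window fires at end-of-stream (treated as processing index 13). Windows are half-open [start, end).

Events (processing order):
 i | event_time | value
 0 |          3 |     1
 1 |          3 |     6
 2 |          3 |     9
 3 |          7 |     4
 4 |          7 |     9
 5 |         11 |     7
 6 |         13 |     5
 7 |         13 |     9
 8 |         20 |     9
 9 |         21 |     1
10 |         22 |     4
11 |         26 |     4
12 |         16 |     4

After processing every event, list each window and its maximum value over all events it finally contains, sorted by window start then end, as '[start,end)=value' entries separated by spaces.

[0,9)=9 [9,18)=9 [18,27)=9

i=0 t=3 v=1: → [0,9); WM=−∞
i=1 t=3 v=6: → [0,9); WM=−∞
i=2 t=3 v=9: → [0,9); WM=3
i=3 t=7 v=4: → [0,9); WM=3
i=4 t=7 v=9: → [0,9); WM=3
i=5 t=11 v=7: → [9,18); WM=11; [0,9) fires=9
i=6 t=13 v=5: → [9,18); WM=11
i=7 t=13 v=9: → [9,18); WM=11
i=8 t=20 v=9: → [18,27); WM=20; [9,18) fires=9
i=9 t=21 v=1: → [18,27); WM=20
i=10 t=22 v=4: → [18,27); WM=20
i=11 t=26 v=4: → [18,27); WM=26
i=12 t=16 v=4: DROP (t<26-4); WM=26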